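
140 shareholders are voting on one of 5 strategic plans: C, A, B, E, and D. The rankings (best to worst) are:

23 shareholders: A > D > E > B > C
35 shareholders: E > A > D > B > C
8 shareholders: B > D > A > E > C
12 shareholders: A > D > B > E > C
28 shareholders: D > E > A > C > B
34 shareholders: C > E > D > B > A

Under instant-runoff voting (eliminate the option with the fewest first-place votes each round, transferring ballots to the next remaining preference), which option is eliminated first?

Round 1: C 34, A 35, B 8, E 35, D 28. Eliminate B.

B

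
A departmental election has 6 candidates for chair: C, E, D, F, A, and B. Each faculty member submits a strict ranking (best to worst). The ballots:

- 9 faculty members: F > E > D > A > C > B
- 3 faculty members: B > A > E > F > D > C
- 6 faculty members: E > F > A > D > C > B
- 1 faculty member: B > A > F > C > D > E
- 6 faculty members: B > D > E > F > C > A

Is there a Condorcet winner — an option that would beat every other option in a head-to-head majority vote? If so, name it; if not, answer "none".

E

E vs C: 24–1 for E.
E vs D: 18–7 for E.
E vs F: 15–10 for E.
E vs A: 21–4 for E.
E vs B: 15–10 for E.
E beats every other option head-to-head.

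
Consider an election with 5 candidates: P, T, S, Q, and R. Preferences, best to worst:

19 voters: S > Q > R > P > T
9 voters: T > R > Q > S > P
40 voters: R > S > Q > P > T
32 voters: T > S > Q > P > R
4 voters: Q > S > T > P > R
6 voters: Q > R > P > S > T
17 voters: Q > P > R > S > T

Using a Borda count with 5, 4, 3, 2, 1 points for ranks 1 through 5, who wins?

P: 19·2 + 9·1 + 40·2 + 32·2 + 4·2 + 6·3 + 17·4 = 285
T: 19·1 + 9·5 + 40·1 + 32·5 + 4·3 + 6·1 + 17·1 = 299
S: 19·5 + 9·2 + 40·4 + 32·4 + 4·4 + 6·2 + 17·2 = 463
Q: 19·4 + 9·3 + 40·3 + 32·3 + 4·5 + 6·5 + 17·5 = 454
R: 19·3 + 9·4 + 40·5 + 32·1 + 4·1 + 6·4 + 17·3 = 404
S has the highest Borda score (463).

S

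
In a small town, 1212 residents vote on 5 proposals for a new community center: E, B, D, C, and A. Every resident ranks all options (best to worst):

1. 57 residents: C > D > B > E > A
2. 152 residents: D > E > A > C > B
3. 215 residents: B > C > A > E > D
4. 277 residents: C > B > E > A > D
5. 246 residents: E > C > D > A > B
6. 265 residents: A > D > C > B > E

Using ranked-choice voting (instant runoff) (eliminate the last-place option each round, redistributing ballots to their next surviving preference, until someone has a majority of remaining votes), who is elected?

Round 1: E 246, B 215, D 152, C 334, A 265. Eliminate D.
Round 2: E 398, B 215, C 334, A 265. Eliminate B.
Round 3: E 398, C 549, A 265. Eliminate A.
Round 4: E 398, C 814. C has a majority.

C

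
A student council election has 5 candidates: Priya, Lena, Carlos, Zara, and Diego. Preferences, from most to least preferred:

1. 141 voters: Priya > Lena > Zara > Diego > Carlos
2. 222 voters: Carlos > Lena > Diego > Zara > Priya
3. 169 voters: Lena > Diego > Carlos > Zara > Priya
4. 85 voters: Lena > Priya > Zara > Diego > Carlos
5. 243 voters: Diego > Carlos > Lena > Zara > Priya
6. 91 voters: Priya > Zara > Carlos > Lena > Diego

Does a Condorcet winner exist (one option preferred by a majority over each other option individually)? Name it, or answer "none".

none

Checking pairwise contests:
Lena beats Priya 719–232.
Carlos beats Lena 556–395.
Diego beats Carlos 638–313.
Lena beats Zara 860–91.
Lena beats Diego 708–243.
Every option loses at least one head-to-head, so there is no Condorcet winner.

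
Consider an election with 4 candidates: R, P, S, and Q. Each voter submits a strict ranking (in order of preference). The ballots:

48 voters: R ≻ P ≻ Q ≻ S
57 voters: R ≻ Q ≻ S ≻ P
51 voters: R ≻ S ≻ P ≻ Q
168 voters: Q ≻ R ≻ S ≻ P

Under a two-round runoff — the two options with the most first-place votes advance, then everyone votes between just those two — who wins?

Q

Round 1 first-place votes: R 156, P 0, S 0, Q 168.
Q and R advance.
Runoff: Q is preferred to R by 168 voters; R by 156.
Q wins the runoff.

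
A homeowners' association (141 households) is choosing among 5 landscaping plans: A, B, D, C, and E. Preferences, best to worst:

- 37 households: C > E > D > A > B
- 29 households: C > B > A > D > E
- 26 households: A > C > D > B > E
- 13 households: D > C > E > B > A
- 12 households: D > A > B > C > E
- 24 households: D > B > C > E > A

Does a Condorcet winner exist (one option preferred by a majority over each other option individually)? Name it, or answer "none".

C vs A: 103–38 for C.
C vs B: 105–36 for C.
C vs D: 92–49 for C.
C vs E: 141–0 for C.
C beats every other option head-to-head.

C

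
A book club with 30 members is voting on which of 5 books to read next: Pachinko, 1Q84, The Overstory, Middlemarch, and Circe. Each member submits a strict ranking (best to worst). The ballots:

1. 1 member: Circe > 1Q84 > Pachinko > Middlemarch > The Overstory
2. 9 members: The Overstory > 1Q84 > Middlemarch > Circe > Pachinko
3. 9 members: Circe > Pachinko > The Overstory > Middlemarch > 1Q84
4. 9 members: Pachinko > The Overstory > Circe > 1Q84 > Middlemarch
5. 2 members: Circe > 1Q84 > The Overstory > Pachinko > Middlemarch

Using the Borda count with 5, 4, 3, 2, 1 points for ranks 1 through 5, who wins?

The Overstory

Pachinko: 1·3 + 9·1 + 9·4 + 9·5 + 2·2 = 97
1Q84: 1·4 + 9·4 + 9·1 + 9·2 + 2·4 = 75
The Overstory: 1·1 + 9·5 + 9·3 + 9·4 + 2·3 = 115
Middlemarch: 1·2 + 9·3 + 9·2 + 9·1 + 2·1 = 58
Circe: 1·5 + 9·2 + 9·5 + 9·3 + 2·5 = 105
The Overstory has the highest Borda score (115).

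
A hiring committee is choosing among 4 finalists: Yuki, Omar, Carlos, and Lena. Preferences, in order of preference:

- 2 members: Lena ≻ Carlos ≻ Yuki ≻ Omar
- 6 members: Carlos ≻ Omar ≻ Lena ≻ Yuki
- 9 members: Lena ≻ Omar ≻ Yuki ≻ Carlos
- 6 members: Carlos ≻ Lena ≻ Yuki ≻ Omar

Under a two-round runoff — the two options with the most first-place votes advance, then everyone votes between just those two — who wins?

Carlos

Round 1 first-place votes: Yuki 0, Omar 0, Carlos 12, Lena 11.
Carlos and Lena advance.
Runoff: Carlos is preferred to Lena by 12 voters; Lena by 11.
Carlos wins the runoff.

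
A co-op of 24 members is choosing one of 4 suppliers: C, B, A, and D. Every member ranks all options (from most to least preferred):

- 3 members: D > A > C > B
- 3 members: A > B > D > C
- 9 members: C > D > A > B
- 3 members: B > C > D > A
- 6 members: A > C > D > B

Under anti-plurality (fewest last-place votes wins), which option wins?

D

Last-place votes: C 3, B 18, A 3, D 0.
D is ranked last by the fewest voters, so D wins.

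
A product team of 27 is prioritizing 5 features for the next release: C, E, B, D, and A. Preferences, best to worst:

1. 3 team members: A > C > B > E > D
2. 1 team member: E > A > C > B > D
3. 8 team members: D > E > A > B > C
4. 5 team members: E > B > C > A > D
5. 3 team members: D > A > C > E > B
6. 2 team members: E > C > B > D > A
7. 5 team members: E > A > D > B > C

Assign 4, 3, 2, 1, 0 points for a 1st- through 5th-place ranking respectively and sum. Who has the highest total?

E

C: 3·3 + 1·2 + 8·0 + 5·2 + 3·2 + 2·3 + 5·0 = 33
E: 3·1 + 1·4 + 8·3 + 5·4 + 3·1 + 2·4 + 5·4 = 82
B: 3·2 + 1·1 + 8·1 + 5·3 + 3·0 + 2·2 + 5·1 = 39
D: 3·0 + 1·0 + 8·4 + 5·0 + 3·4 + 2·1 + 5·2 = 56
A: 3·4 + 1·3 + 8·2 + 5·1 + 3·3 + 2·0 + 5·3 = 60
E has the highest Borda score (82).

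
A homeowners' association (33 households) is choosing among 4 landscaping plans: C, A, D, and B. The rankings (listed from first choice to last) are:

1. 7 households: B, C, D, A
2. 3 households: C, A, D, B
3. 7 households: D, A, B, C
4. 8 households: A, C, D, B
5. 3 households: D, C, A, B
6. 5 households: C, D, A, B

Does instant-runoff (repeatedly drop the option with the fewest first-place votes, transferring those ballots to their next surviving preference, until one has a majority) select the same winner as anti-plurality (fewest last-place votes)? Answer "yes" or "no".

Instant-runoff — R1 C 8, A 8, D 10, B 7 (B out); R2 C 15, A 8, D 10 (A out); R3 C 23, D 10 (C winner). Winner: C.
Anti-plurality — last-place votes: C 7, A 7, D 0, B 19. Winner: D.
The two methods disagree.

no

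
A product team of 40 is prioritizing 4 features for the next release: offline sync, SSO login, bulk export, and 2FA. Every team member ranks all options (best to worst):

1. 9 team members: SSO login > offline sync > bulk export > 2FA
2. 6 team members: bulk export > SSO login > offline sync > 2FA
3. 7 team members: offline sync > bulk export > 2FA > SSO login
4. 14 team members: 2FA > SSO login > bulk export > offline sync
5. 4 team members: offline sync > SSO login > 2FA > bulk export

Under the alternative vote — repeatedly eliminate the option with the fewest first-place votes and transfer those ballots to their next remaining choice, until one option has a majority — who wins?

Round 1: offline sync 11, SSO login 9, bulk export 6, 2FA 14. Eliminate bulk export.
Round 2: offline sync 11, SSO login 15, 2FA 14. Eliminate offline sync.
Round 3: SSO login 19, 2FA 21. 2FA has a majority.

2FA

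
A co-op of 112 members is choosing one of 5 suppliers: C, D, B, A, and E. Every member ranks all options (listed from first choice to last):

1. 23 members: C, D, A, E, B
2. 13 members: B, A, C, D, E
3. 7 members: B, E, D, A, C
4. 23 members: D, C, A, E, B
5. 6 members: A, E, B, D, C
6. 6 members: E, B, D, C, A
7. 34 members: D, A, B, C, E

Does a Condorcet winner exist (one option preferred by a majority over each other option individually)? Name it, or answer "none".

D vs C: 76–36 for D.
D vs B: 80–32 for D.
D vs A: 93–19 for D.
D vs E: 93–19 for D.
D beats every other option head-to-head.

D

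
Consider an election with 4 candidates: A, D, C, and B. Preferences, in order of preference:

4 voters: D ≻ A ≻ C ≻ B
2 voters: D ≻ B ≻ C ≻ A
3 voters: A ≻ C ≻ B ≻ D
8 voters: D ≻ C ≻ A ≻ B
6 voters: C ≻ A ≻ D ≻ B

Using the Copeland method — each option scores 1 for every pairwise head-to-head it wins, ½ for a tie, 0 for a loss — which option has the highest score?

D

A: beats B; loses to D and C → score 1.
D: beats A, C, and B → score 3.
C: beats A and B; loses to D → score 2.
B: loses to A, D, and C → score 0.
D has the best pairwise record.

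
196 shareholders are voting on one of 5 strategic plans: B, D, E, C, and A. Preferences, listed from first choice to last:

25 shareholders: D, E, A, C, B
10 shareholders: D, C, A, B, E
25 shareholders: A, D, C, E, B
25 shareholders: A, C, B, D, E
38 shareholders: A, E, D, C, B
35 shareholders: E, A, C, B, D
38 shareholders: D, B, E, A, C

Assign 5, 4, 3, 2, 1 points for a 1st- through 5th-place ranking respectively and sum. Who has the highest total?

B: 25·1 + 10·2 + 25·1 + 25·3 + 38·1 + 35·2 + 38·4 = 405
D: 25·5 + 10·5 + 25·4 + 25·2 + 38·3 + 35·1 + 38·5 = 664
E: 25·4 + 10·1 + 25·2 + 25·1 + 38·4 + 35·5 + 38·3 = 626
C: 25·2 + 10·4 + 25·3 + 25·4 + 38·2 + 35·3 + 38·1 = 484
A: 25·3 + 10·3 + 25·5 + 25·5 + 38·5 + 35·4 + 38·2 = 761
A has the highest Borda score (761).

A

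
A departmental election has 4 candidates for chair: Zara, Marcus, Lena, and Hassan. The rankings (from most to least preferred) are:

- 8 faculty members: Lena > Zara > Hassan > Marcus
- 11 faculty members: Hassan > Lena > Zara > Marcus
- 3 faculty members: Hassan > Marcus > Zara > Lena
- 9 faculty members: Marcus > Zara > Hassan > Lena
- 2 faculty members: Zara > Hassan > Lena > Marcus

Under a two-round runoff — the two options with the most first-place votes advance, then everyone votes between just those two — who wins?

Round 1 first-place votes: Zara 2, Marcus 9, Lena 8, Hassan 14.
Hassan and Marcus advance.
Runoff: Hassan is preferred to Marcus by 24 voters; Marcus by 9.
Hassan wins the runoff.

Hassan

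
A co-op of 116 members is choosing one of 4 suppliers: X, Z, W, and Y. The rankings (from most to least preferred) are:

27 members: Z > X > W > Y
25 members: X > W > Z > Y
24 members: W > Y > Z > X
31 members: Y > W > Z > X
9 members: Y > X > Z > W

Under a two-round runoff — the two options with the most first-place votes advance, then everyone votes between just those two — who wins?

Y

Round 1 first-place votes: X 25, Z 27, W 24, Y 40.
Y and Z advance.
Runoff: Y is preferred to Z by 64 voters; Z by 52.
Y wins the runoff.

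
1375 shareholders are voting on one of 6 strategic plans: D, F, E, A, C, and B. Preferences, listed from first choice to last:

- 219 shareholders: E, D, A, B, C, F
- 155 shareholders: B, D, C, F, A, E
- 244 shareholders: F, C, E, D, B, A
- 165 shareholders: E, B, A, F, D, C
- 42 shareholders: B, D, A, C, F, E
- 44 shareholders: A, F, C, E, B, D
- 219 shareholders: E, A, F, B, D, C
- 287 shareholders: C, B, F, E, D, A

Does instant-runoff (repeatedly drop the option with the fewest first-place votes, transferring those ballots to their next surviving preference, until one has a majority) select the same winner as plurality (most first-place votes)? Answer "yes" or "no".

Instant-runoff — R1 D 0, F 244, E 603, A 44, C 287, B 197 (D out); R2 F 244, E 603, A 44, C 287, B 197 (A out); R3 F 288, E 603, C 287, B 197 (B out); R4 F 288, E 603, C 484 (F out); R5 E 603, C 772 (C winner). Winner: C.
Plurality — first-place votes: D 0, F 244, E 603, A 44, C 287, B 197. Winner: E.
The two methods disagree.

no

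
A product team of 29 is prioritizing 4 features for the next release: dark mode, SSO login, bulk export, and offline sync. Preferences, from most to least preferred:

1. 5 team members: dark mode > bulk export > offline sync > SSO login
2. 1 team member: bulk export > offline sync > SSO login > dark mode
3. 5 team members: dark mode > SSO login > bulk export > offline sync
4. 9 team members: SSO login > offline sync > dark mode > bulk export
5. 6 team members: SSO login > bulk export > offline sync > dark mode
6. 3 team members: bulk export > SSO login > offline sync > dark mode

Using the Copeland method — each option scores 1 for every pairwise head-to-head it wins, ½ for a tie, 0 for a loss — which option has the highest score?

SSO login

dark mode: beats bulk export; loses to SSO login and offline sync → score 1.
SSO login: beats dark mode, bulk export, and offline sync → score 3.
bulk export: beats offline sync; loses to dark mode and SSO login → score 1.
offline sync: beats dark mode; loses to SSO login and bulk export → score 1.
SSO login has the best pairwise record.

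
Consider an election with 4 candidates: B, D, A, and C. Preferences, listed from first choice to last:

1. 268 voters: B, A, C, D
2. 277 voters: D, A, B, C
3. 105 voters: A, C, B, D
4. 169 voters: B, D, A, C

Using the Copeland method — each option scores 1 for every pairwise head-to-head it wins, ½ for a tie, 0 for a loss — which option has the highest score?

B

B: beats D, A, and C → score 3.
D: beats A and C; loses to B → score 2.
A: beats C; loses to B and D → score 1.
C: loses to B, D, and A → score 0.
B has the best pairwise record.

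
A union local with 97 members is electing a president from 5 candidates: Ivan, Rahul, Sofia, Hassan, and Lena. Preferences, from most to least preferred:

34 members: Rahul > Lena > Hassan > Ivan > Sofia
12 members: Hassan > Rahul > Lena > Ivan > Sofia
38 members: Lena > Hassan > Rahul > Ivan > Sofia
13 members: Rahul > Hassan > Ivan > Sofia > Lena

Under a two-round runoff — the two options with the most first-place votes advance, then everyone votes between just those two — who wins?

Rahul

Round 1 first-place votes: Ivan 0, Rahul 47, Sofia 0, Hassan 12, Lena 38.
Rahul and Lena advance.
Runoff: Rahul is preferred to Lena by 59 voters; Lena by 38.
Rahul wins the runoff.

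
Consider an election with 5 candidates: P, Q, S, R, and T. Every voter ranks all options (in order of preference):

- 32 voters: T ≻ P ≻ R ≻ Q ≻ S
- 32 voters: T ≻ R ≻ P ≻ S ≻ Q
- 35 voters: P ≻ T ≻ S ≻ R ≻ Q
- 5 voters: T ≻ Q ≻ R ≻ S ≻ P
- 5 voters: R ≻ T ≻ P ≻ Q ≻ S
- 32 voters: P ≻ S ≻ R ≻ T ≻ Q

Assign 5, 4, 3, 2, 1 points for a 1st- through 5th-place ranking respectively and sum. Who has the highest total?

P: 32·4 + 32·3 + 35·5 + 5·1 + 5·3 + 32·5 = 579
Q: 32·2 + 32·1 + 35·1 + 5·4 + 5·2 + 32·1 = 193
S: 32·1 + 32·2 + 35·3 + 5·2 + 5·1 + 32·4 = 344
R: 32·3 + 32·4 + 35·2 + 5·3 + 5·5 + 32·3 = 430
T: 32·5 + 32·5 + 35·4 + 5·5 + 5·4 + 32·2 = 569
P has the highest Borda score (579).

P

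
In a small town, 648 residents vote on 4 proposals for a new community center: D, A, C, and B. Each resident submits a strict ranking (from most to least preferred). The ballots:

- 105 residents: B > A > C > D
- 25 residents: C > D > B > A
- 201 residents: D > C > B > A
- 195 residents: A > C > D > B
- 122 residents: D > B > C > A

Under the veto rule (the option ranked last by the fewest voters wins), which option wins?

Last-place votes: D 105, A 348, C 0, B 195.
C is ranked last by the fewest voters, so C wins.

C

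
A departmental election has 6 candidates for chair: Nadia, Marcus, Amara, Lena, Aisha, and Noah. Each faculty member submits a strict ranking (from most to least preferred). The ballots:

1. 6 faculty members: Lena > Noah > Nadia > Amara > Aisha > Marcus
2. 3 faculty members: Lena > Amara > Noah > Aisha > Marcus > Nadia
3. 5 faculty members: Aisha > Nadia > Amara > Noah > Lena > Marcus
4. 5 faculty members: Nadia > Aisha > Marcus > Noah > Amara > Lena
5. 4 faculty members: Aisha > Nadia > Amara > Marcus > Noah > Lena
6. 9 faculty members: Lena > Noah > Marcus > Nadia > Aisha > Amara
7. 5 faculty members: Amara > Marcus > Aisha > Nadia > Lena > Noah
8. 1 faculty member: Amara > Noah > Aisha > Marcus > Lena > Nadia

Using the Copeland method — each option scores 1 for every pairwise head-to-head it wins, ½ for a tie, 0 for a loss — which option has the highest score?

Nadia

Nadia: beats Marcus, Amara, and Aisha; ties Lena and Noah → score 4.
Marcus: loses to Nadia, Amara, Lena, Aisha, and Noah → score 0.
Amara: beats Marcus and Lena; loses to Nadia, Aisha, and Noah → score 2.
Lena: beats Marcus and Noah; ties Nadia; loses to Amara and Aisha → score 2.5.
Aisha: beats Marcus, Amara, and Lena; ties Noah; loses to Nadia → score 3.5.
Noah: beats Marcus and Amara; ties Nadia and Aisha; loses to Lena → score 3.
Nadia has the best pairwise record.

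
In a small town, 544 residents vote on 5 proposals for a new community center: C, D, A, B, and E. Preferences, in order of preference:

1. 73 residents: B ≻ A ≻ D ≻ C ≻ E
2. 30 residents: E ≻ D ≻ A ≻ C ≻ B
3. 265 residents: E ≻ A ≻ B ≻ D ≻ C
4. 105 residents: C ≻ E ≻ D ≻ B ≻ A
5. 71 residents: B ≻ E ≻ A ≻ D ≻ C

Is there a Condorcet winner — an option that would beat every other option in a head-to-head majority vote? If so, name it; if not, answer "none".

E vs C: 366–178 for E.
E vs D: 471–73 for E.
E vs A: 471–73 for E.
E vs B: 400–144 for E.
E beats every other option head-to-head.

E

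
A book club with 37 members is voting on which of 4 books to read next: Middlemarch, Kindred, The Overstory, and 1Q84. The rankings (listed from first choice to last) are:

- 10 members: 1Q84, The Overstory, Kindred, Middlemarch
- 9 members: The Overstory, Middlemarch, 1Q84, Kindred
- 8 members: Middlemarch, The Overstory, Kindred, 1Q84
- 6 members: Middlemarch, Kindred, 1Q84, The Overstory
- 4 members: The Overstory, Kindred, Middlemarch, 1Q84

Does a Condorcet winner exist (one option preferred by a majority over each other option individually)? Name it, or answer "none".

The Overstory

The Overstory vs Middlemarch: 23–14 for The Overstory.
The Overstory vs Kindred: 31–6 for The Overstory.
The Overstory vs 1Q84: 21–16 for The Overstory.
The Overstory beats every other option head-to-head.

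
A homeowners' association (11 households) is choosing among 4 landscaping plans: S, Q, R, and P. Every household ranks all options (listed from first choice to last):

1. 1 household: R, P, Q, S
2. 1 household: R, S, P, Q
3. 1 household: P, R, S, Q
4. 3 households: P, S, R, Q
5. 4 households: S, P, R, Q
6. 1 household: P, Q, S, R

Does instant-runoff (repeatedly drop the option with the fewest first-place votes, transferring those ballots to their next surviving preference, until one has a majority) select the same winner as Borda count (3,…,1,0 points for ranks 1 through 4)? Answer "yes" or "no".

yes

Instant-runoff — R1 S 4, Q 0, R 2, P 5 (Q out); R2 S 4, R 2, P 5 (R out); R3 S 5, P 6 (P winner). Winner: P.
Borda — scores: S 22, Q 3, R 15, P 26. Winner: P.
The two methods agree.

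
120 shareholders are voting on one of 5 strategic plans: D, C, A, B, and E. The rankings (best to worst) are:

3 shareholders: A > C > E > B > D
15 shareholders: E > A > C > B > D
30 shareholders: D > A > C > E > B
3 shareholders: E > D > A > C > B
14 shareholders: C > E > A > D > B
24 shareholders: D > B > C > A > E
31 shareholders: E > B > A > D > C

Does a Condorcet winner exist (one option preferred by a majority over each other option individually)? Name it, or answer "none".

none

Checking pairwise contests:
A beats D 63–57.
D beats C 88–32.
E beats A 63–57.
D beats B 71–49.
C beats E 71–49.
Every option loses at least one head-to-head, so there is no Condorcet winner.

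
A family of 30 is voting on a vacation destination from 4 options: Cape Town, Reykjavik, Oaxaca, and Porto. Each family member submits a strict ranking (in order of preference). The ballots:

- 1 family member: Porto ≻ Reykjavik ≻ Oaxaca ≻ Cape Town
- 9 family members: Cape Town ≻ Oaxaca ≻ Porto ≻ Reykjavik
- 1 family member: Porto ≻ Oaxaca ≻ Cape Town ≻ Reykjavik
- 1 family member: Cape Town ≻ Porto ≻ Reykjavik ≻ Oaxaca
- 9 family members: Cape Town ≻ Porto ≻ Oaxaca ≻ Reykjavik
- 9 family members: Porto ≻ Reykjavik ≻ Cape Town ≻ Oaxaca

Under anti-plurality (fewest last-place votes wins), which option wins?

Last-place votes: Cape Town 1, Reykjavik 19, Oaxaca 10, Porto 0.
Porto is ranked last by the fewest voters, so Porto wins.

Porto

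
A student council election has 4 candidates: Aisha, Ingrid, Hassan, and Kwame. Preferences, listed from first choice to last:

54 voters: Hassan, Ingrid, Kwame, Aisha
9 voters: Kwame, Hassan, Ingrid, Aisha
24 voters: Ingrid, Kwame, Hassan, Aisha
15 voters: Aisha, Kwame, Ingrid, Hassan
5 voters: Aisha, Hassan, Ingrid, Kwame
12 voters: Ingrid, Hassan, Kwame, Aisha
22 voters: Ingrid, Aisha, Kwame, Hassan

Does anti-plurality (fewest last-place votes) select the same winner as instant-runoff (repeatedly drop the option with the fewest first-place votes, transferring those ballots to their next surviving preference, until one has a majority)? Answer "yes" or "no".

Anti-plurality — last-place votes: Aisha 99, Ingrid 0, Hassan 37, Kwame 5. Winner: Ingrid.
Instant-runoff — R1 Aisha 20, Ingrid 58, Hassan 54, Kwame 9 (Kwame out); R2 Aisha 20, Ingrid 58, Hassan 63 (Aisha out); R3 Ingrid 73, Hassan 68 (Ingrid winner). Winner: Ingrid.
The two methods agree.

yes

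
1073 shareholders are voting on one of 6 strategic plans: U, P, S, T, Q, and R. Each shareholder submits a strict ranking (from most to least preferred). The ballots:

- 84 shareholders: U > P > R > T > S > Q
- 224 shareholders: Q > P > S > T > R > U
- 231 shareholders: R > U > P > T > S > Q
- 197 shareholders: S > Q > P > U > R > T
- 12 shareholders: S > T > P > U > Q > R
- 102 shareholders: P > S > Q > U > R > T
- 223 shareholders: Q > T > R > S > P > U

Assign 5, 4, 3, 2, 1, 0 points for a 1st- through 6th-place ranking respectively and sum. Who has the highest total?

U: 84·5 + 224·0 + 231·4 + 197·2 + 12·2 + 102·2 + 223·0 = 1966
P: 84·4 + 224·4 + 231·3 + 197·3 + 12·3 + 102·5 + 223·1 = 3285
S: 84·1 + 224·3 + 231·1 + 197·5 + 12·5 + 102·4 + 223·2 = 2886
T: 84·2 + 224·2 + 231·2 + 197·0 + 12·4 + 102·0 + 223·4 = 2018
Q: 84·0 + 224·5 + 231·0 + 197·4 + 12·1 + 102·3 + 223·5 = 3341
R: 84·3 + 224·1 + 231·5 + 197·1 + 12·0 + 102·1 + 223·3 = 2599
Q has the highest Borda score (3341).

Q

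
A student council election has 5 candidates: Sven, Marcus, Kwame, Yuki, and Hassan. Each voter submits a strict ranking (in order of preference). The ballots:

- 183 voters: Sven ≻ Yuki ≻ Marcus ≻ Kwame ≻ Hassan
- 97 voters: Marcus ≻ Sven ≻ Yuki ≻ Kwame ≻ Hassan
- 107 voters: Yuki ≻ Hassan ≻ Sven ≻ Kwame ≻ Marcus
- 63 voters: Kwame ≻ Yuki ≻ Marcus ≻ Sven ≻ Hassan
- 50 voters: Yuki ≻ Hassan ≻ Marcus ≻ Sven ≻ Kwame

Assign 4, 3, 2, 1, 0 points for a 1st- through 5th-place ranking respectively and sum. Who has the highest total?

Sven: 183·4 + 97·3 + 107·2 + 63·1 + 50·1 = 1350
Marcus: 183·2 + 97·4 + 107·0 + 63·2 + 50·2 = 980
Kwame: 183·1 + 97·1 + 107·1 + 63·4 + 50·0 = 639
Yuki: 183·3 + 97·2 + 107·4 + 63·3 + 50·4 = 1560
Hassan: 183·0 + 97·0 + 107·3 + 63·0 + 50·3 = 471
Yuki has the highest Borda score (1560).

Yuki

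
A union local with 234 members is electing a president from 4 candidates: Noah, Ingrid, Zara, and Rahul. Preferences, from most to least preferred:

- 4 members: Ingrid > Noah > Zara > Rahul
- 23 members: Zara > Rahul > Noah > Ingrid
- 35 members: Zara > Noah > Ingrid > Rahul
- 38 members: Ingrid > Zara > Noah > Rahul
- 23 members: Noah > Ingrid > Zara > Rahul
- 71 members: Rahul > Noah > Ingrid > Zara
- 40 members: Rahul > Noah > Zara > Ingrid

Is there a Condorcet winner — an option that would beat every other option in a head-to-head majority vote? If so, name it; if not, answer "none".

Checking pairwise contests:
Rahul beats Noah 134–100.
Noah beats Ingrid 192–42.
Noah beats Zara 138–96.
Zara beats Rahul 123–111.
Every option loses at least one head-to-head, so there is no Condorcet winner.

none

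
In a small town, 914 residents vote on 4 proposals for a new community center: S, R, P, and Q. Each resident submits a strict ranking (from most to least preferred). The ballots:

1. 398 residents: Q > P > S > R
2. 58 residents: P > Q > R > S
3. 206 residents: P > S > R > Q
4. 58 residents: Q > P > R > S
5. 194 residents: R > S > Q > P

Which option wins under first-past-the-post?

First-place votes: S 0, R 194, P 264, Q 456.
Q has the most first-place votes.

Q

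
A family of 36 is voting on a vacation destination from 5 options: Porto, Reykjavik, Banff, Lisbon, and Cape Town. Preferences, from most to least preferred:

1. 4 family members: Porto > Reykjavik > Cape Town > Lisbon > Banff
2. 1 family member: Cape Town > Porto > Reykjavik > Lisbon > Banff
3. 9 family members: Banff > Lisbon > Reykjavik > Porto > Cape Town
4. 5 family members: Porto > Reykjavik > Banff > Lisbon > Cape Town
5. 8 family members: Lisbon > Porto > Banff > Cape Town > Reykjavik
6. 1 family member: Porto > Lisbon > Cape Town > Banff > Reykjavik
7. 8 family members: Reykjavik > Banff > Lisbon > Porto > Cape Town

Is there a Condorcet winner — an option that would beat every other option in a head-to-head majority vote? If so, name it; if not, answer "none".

Checking pairwise contests:
Lisbon beats Porto 25–11.
Porto beats Reykjavik 19–17.
Porto beats Banff 19–17.
Banff beats Lisbon 22–14.
Porto beats Cape Town 35–1.
Every option loses at least one head-to-head, so there is no Condorcet winner.

none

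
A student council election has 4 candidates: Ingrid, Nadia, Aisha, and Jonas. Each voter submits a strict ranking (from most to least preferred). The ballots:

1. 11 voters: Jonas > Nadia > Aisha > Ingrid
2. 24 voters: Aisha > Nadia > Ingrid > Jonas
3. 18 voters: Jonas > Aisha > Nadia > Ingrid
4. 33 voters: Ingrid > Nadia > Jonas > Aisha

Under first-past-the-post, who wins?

Ingrid

First-place votes: Ingrid 33, Nadia 0, Aisha 24, Jonas 29.
Ingrid has the most first-place votes.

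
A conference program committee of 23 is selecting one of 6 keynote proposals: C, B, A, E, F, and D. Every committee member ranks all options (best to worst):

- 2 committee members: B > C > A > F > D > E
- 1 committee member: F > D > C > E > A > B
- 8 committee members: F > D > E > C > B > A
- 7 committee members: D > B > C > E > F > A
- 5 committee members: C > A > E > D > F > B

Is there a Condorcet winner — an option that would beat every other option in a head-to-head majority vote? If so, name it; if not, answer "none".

D vs C: 16–7 for D.
D vs B: 21–2 for D.
D vs A: 16–7 for D.
D vs E: 18–5 for D.
D vs F: 12–11 for D.
D beats every other option head-to-head.

D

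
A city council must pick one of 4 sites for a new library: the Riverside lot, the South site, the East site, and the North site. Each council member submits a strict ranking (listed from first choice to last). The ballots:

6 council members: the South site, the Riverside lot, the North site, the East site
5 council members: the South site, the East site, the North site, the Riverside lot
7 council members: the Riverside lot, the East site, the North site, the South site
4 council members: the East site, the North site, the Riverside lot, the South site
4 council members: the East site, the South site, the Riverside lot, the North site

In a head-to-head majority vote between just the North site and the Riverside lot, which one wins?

the Riverside lot

Voters preferring the North site to the Riverside lot: 9; preferring the Riverside lot to the North site: 17.
the Riverside lot wins the head-to-head.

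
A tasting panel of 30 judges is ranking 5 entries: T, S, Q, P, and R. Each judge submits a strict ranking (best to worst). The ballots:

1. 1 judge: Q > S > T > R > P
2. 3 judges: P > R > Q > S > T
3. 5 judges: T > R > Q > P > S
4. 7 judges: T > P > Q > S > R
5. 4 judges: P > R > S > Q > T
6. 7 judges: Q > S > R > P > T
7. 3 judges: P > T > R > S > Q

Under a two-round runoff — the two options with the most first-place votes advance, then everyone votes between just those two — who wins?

P

Round 1 first-place votes: T 12, S 0, Q 8, P 10, R 0.
T and P advance.
Runoff: T is preferred to P by 13 voters; P by 17.
P wins the runoff.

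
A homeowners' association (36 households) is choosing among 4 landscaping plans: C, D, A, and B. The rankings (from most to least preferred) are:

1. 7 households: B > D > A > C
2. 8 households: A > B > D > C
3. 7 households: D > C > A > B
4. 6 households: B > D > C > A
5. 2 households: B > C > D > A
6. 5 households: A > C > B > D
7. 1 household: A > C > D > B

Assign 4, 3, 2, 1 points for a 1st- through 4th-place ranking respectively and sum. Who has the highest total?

C: 7·1 + 8·1 + 7·3 + 6·2 + 2·3 + 5·3 + 1·3 = 72
D: 7·3 + 8·2 + 7·4 + 6·3 + 2·2 + 5·1 + 1·2 = 94
A: 7·2 + 8·4 + 7·2 + 6·1 + 2·1 + 5·4 + 1·4 = 92
B: 7·4 + 8·3 + 7·1 + 6·4 + 2·4 + 5·2 + 1·1 = 102
B has the highest Borda score (102).

B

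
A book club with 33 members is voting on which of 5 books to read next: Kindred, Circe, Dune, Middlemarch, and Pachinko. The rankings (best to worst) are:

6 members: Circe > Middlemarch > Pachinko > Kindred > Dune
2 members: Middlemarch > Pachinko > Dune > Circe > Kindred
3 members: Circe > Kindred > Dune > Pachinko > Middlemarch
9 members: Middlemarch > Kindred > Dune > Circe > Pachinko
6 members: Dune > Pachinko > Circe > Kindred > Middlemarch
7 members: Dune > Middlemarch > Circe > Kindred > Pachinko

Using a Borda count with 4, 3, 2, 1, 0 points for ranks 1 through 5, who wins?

Middlemarch

Kindred: 6·1 + 2·0 + 3·3 + 9·3 + 6·1 + 7·1 = 55
Circe: 6·4 + 2·1 + 3·4 + 9·1 + 6·2 + 7·2 = 73
Dune: 6·0 + 2·2 + 3·2 + 9·2 + 6·4 + 7·4 = 80
Middlemarch: 6·3 + 2·4 + 3·0 + 9·4 + 6·0 + 7·3 = 83
Pachinko: 6·2 + 2·3 + 3·1 + 9·0 + 6·3 + 7·0 = 39
Middlemarch has the highest Borda score (83).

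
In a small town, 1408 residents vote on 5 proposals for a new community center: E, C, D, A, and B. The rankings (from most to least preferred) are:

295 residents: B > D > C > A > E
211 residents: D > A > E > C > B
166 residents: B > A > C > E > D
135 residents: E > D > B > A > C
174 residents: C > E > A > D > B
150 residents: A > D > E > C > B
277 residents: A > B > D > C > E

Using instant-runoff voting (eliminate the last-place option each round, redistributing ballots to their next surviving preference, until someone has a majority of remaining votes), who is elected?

A

Round 1: E 135, C 174, D 211, A 427, B 461. Eliminate E.
Round 2: C 174, D 346, A 427, B 461. Eliminate C.
Round 3: D 346, A 601, B 461. Eliminate D.
Round 4: A 812, B 596. A has a majority.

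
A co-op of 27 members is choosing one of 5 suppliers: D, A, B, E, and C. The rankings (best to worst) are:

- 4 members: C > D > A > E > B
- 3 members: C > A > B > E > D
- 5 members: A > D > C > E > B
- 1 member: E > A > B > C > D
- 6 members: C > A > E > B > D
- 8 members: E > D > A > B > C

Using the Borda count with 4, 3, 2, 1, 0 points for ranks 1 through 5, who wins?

D: 4·3 + 3·0 + 5·3 + 1·0 + 6·0 + 8·3 = 51
A: 4·2 + 3·3 + 5·4 + 1·3 + 6·3 + 8·2 = 74
B: 4·0 + 3·2 + 5·0 + 1·2 + 6·1 + 8·1 = 22
E: 4·1 + 3·1 + 5·1 + 1·4 + 6·2 + 8·4 = 60
C: 4·4 + 3·4 + 5·2 + 1·1 + 6·4 + 8·0 = 63
A has the highest Borda score (74).

A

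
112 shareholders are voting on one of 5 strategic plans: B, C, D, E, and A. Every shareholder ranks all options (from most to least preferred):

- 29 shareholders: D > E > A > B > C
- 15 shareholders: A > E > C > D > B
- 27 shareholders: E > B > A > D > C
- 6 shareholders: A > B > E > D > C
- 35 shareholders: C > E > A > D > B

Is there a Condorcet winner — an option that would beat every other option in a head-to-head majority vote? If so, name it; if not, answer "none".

E vs B: 106–6 for E.
E vs C: 77–35 for E.
E vs D: 83–29 for E.
E vs A: 91–21 for E.
E beats every other option head-to-head.

E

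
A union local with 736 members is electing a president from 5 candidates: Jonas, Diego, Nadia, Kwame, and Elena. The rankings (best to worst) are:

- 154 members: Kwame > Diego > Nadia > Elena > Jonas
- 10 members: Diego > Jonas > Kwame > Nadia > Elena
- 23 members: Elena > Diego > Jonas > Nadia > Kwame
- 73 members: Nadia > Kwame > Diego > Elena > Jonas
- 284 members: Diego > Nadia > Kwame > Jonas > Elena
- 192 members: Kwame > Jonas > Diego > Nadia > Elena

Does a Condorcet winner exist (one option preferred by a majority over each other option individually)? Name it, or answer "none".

none

Checking pairwise contests:
Diego beats Jonas 544–192.
Kwame beats Diego 419–317.
Diego beats Nadia 663–73.
Nadia beats Kwame 380–356.
Jonas beats Elena 486–250.
Every option loses at least one head-to-head, so there is no Condorcet winner.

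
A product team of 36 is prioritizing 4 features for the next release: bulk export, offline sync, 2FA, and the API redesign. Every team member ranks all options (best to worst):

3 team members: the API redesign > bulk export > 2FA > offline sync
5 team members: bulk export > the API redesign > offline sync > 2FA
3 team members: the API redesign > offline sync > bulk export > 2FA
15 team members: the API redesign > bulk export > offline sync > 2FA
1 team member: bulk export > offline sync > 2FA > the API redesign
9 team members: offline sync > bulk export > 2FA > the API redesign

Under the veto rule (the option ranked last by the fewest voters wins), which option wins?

Last-place votes: bulk export 0, offline sync 3, 2FA 23, the API redesign 10.
bulk export is ranked last by the fewest voters, so bulk export wins.

bulk export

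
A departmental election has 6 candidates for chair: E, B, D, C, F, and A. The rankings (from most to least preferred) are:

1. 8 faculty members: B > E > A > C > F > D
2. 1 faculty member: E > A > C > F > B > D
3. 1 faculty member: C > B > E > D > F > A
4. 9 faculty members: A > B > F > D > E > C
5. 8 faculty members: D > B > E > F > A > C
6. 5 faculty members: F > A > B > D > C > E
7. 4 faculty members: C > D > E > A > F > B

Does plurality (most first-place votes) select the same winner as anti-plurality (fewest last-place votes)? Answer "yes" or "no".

no

Plurality — first-place votes: E 1, B 8, D 8, C 5, F 5, A 9. Winner: A.
Anti-plurality — last-place votes: E 5, B 4, D 9, C 17, F 0, A 1. Winner: F.
The two methods disagree.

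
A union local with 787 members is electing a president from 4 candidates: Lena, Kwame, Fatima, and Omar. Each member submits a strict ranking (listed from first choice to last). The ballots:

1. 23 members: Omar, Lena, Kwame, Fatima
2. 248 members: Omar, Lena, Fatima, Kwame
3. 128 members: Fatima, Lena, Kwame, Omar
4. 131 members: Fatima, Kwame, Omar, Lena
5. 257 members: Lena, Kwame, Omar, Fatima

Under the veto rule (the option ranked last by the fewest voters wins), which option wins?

Omar

Last-place votes: Lena 131, Kwame 248, Fatima 280, Omar 128.
Omar is ranked last by the fewest voters, so Omar wins.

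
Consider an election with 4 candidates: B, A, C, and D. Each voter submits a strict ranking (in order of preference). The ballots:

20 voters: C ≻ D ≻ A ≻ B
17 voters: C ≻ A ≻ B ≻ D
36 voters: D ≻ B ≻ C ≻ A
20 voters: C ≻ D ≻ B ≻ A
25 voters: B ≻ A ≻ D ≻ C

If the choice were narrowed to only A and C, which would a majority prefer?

C

Voters preferring A to C: 25; preferring C to A: 93.
C wins the head-to-head.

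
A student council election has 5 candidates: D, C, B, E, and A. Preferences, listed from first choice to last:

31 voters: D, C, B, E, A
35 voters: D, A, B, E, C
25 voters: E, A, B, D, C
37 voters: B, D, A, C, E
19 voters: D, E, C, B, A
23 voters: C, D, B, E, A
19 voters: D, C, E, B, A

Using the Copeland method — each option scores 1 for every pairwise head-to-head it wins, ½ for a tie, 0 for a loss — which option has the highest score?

D

D: beats C, B, E, and A → score 4.
C: beats E; loses to D, B, and A → score 1.
B: beats C, E, and A; loses to D → score 3.
E: beats A; loses to D, C, and B → score 1.
A: beats C; loses to D, B, and E → score 1.
D has the best pairwise record.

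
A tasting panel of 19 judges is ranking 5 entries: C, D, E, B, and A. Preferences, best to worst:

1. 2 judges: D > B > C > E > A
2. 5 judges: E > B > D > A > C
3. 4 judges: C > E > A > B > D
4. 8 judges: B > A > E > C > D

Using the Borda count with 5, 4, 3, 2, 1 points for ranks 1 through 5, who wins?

B

C: 2·3 + 5·1 + 4·5 + 8·2 = 47
D: 2·5 + 5·3 + 4·1 + 8·1 = 37
E: 2·2 + 5·5 + 4·4 + 8·3 = 69
B: 2·4 + 5·4 + 4·2 + 8·5 = 76
A: 2·1 + 5·2 + 4·3 + 8·4 = 56
B has the highest Borda score (76).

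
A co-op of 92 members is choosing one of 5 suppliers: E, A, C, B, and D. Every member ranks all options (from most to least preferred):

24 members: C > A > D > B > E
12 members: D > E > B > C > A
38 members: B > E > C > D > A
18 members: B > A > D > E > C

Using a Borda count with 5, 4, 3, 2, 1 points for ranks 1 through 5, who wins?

B

E: 24·1 + 12·4 + 38·4 + 18·2 = 260
A: 24·4 + 12·1 + 38·1 + 18·4 = 218
C: 24·5 + 12·2 + 38·3 + 18·1 = 276
B: 24·2 + 12·3 + 38·5 + 18·5 = 364
D: 24·3 + 12·5 + 38·2 + 18·3 = 262
B has the highest Borda score (364).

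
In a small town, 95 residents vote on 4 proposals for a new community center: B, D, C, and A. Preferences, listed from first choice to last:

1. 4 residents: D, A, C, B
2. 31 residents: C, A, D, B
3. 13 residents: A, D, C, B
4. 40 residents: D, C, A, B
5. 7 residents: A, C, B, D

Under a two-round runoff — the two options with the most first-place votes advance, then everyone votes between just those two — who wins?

Round 1 first-place votes: B 0, D 44, C 31, A 20.
D and C advance.
Runoff: D is preferred to C by 57 voters; C by 38.
D wins the runoff.

D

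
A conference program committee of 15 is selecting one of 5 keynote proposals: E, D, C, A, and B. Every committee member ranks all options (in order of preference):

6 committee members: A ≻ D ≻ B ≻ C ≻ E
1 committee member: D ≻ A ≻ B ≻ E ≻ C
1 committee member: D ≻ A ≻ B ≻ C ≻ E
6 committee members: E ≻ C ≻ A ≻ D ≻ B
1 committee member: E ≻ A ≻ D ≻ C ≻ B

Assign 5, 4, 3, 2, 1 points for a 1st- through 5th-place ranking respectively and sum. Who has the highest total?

E: 6·1 + 1·2 + 1·1 + 6·5 + 1·5 = 44
D: 6·4 + 1·5 + 1·5 + 6·2 + 1·3 = 49
C: 6·2 + 1·1 + 1·2 + 6·4 + 1·2 = 41
A: 6·5 + 1·4 + 1·4 + 6·3 + 1·4 = 60
B: 6·3 + 1·3 + 1·3 + 6·1 + 1·1 = 31
A has the highest Borda score (60).

A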